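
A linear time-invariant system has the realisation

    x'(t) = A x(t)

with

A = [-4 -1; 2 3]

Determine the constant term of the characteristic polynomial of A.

For a 2×2 matrix, det(sI - A) = s^2 - (tr A)s + det A.
tr A = -1, det A = -10.
So p(s) = s^2 + s - 10.
The constant term is -10.

-10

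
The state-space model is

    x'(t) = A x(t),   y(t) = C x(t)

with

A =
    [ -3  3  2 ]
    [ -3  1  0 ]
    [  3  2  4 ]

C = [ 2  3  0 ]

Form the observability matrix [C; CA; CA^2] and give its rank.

CA = [[-15, 9, 4]]
CA^2 = [[30, -28, -14]]
Observability matrix O = [C; CA; CA^2] = [[2, 3, 0], [-15, 9, 4], [30, -28, -14]]
det(O) = 2·(9·(-14) - 4·(-28)) - 3·((-15)·(-14) - 4·30) + 0·((-15)·(-28) - 9·30) = 2·(-14) - 3·90 + 0·150 = -298 ≠ 0, so rank(O) = 3.
rank(O) = 3 = n, so the pair (A, C) is completely observable.

3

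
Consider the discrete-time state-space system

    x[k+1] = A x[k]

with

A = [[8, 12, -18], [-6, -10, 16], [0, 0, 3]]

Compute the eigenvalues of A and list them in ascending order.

-4, 2, 3

det(zI - A) = z^3 - (tr A)z^2 + (M11 + M22 + M33)z - det A, where Mii is the 2×2 principal minor of A obtained by deleting row i and column i.
tr A = 8 + (-10) + 3 = 1; M11 = (-10)·3 - 16·0 = -30 - 0 = -30; M22 = 8·3 - (-18)·0 = 24 - 0 = 24; M33 = 8·(-10) - 12·(-6) = -80 - (-72) = -8; sum of minors = -14.
det A = 8·((-10)·3 - 16·0) - 12·((-6)·3 - 16·0) + (-18)·((-6)·0 - (-10)·0) = 8·(-30) - 12·(-18) + (-18)·0 = -24.
So p(z) = det(zI - A) = z^3 - z^2 - 14z + 24.
Rational-root test: any integer root divides 24. Testing small divisors, z = 2 works: p(2) = 8 + (-4) + (-28) + 24 = 0, so (z - 2) is a factor.
Dividing, p(z) = (z - 2)(z^2 + z - 12).
Factor z^2 + z - 12: two numbers with sum -1 and product -12 are 3 and -4, so z^2 + z - 12 = (z - 3)(z + 4).
Hence p(z) = (z - 3) (z - 2) (z + 4), with roots -4, 2, 3.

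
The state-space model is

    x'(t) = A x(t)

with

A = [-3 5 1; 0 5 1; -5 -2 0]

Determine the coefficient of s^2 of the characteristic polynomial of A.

-2

Expand det(sI - A) for the 3×3 matrix.
p(s) = s^3 - 2s^2 - 8s + 6.
(Check: constant term = det(-A) = (-1)^3 det A = 6; coefficient of s^2 = -tr A = -2.)
The coefficient of s^2 is -2.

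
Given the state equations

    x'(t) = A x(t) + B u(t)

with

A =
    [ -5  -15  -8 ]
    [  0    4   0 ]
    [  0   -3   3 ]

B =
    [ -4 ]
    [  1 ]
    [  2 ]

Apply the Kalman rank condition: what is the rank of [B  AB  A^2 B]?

AB = [[-11], [4], [3]]
A^2B = [[-29], [16], [-3]]
Controllability matrix C = [B  AB  A^2B] = [[-4, -11, -29], [1, 4, 16], [2, 3, -3]]
The rows r1, r2, r3 of C are linearly dependent: r1 + 2·r2 + r3 = 0 (check each entry), so rank(C) ≤ 2.
The 2×2 minor from rows 1, 2, columns 1, 2 is (-4)·4 - (-11)·1 = -16 - (-11) = -5 ≠ 0, so rank(C) = 2.
rank(C) = 2 < n = 3, so the pair (A, B) is not completely controllable.

2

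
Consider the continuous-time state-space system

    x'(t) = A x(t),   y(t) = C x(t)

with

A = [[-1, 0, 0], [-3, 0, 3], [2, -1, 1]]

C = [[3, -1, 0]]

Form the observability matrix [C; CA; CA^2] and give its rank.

CA = [[0, 0, -3]]
CA^2 = [[-6, 3, -3]]
Observability matrix O = [C; CA; CA^2] = [[3, -1, 0], [0, 0, -3], [-6, 3, -3]]
det(O) = 3·(0·(-3) - (-3)·3) - (-1)·(0·(-3) - (-3)·(-6)) + 0·(0·3 - 0·(-6)) = 3·9 - (-1)·(-18) + 0·0 = 9 ≠ 0, so rank(O) = 3.
rank(O) = 3 = n, so the pair (A, C) is completely observable.

3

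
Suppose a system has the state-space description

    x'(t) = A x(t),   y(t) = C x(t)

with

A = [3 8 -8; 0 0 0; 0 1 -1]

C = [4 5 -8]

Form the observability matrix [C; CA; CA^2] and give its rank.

2

CA = [[12, 24, -24]]
CA^2 = [[36, 72, -72]]
Observability matrix O = [C; CA; CA^2] = [[4, 5, -8], [12, 24, -24], [36, 72, -72]]
The columns c1, c2, c3 of O are linearly dependent: 2·c1 + c3 = 0 (check each entry), so rank(O) ≤ 2.
The 2×2 minor from rows 1, 2, columns 1, 2 is 4·24 - 5·12 = 96 - 60 = 36 ≠ 0, so rank(O) = 2.
rank(O) = 2 < n = 3, so the pair (A, C) is not completely observable.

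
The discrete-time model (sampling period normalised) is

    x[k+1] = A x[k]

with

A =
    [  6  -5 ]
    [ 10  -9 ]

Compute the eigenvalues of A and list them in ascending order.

det(zI - A) = z^2 - (tr A)z + det A, with tr A = 6 + (-9) = -3 and det A = 6·(-9) - (-5)·10 = -54 - (-50) = -4.
So p(z) = det(zI - A) = z^2 + 3z - 4.
Factor z^2 + 3z - 4: two numbers with sum -3 and product -4 are 1 and -4, so z^2 + 3z - 4 = (z - 1)(z + 4).
Hence p(z) = (z - 1) (z + 4), with roots -4, 1.

-4, 1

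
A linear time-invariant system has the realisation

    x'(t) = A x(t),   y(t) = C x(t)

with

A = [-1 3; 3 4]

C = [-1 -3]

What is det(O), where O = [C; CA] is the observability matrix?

CA = [[-8, -15]]
Observability matrix O = [C; CA] = [[-1, -3], [-8, -15]]
det(O) = (-1)·(-15) - (-3)·(-8) = 15 - 24 = -9
Since det(O) ≠ 0, rank(O) = 2 and the system is completely observable.

-9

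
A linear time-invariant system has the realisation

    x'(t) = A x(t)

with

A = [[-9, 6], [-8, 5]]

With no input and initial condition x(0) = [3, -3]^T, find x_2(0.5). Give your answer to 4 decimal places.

det(sI - A) = s^2 - (tr A)s + det A, with tr A = (-9) + 5 = -4 and det A = (-9)·5 - 6·(-8) = -45 - (-48) = 3.
So p(s) = det(sI - A) = s^2 + 4s + 3.
Factor s^2 + 4s + 3: two numbers with sum -4 and product 3 are -1 and -3, so s^2 + 4s + 3 = (s + 1)(s + 3).
Hence p(s) = (s + 1) (s + 3), with roots -3, -1.
The eigenvalues -3, -1 are distinct and real, so A is diagonalisable and x(t) = e^{At} x(0) = V diag(e^{λ_i t}) V^{-1} x(0), where the columns of V are the eigenvectors.
λ = -3: A - (-3)I = [[-6, 6], [-8, 8]]. Row 1 gives (-6)·v1 + 6·v2 = 0, so take v_1 = [1, 1]^T.
λ = -1: A - (-1)I = [[-8, 6], [-8, 6]]. Row 1 gives (-8)·v1 + 6·v2 = 0, so take v_2 = [3, 4]^T.
V = [v_1 v_2] = [[1, 3], [1, 4]] has det V = 1, so V^{-1} = adj(V)/det V = [[4, -3], [-1, 1]].
Modal coordinates z(0) = V^{-1} x(0): 4·3 + (-3)·(-3) = 21; (-1)·3 + 1·(-3) = -6; so z(0) = [21, -6]^T.
x_2(t) = Σ_i (v_i)_2 · z_i(0) · e^{λ_i t} (row 2 of V times the modal terms).
x_2(0.5) = 1·21·e^{-3·0.5} + 4·(-6)·e^{-1·0.5} = 21·0.223130 + (-24)·0.606531 = -9.8710.

-9.8710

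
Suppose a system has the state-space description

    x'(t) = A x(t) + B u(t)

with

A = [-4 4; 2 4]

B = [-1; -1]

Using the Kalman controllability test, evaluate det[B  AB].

6

AB = [[0], [-6]]
Controllability matrix C = [B  AB] = [[-1, 0], [-1, -6]]
det(C) = (-1)·(-6) - 0·(-1) = 6 - 0 = 6
Since det(C) ≠ 0, rank(C) = 2 and the system is completely controllable.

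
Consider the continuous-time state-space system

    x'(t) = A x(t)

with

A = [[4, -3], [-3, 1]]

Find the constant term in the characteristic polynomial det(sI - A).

For a 2×2 matrix, det(sI - A) = s^2 - (tr A)s + det A.
tr A = 5, det A = -5.
So p(s) = s^2 - 5s - 5.
The constant term is -5.

-5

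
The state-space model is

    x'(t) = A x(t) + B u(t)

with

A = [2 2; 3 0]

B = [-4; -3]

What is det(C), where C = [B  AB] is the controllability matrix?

6

AB = [[-14], [-12]]
Controllability matrix C = [B  AB] = [[-4, -14], [-3, -12]]
det(C) = (-4)·(-12) - (-14)·(-3) = 48 - 42 = 6
Since det(C) ≠ 0, rank(C) = 2 and the system is completely controllable.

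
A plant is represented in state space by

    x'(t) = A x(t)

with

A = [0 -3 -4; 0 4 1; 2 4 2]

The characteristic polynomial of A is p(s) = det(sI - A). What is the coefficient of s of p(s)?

12

Expand det(sI - A) for the 3×3 matrix.
p(s) = s^3 - 6s^2 + 12s - 26.
(Check: constant term = det(-A) = (-1)^3 det A = -26; coefficient of s^2 = -tr A = -6.)
The coefficient of s is 12.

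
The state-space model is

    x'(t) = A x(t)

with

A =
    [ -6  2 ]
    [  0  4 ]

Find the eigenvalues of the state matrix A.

-6, 4

det(sI - A) = s^2 - (tr A)s + det A, with tr A = (-6) + 4 = -2 and det A = (-6)·4 - 2·0 = -24 - 0 = -24.
So p(s) = det(sI - A) = s^2 + 2s - 24.
Factor s^2 + 2s - 24: two numbers with sum -2 and product -24 are 4 and -6, so s^2 + 2s - 24 = (s - 4)(s + 6).
Hence p(s) = (s - 4) (s + 6), with roots -6, 4.
At least one eigenvalue has non-negative real part, so the system is not asymptotically stable.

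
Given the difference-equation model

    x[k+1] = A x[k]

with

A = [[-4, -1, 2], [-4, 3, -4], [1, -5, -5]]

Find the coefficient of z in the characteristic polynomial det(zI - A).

Expand det(zI - A) for the 3×3 matrix.
p(z) = z^3 + 6z^2 - 33z - 198.
(Check: constant term = det(-A) = (-1)^3 det A = -198; coefficient of z^2 = -tr A = 6.)
The coefficient of z is -33.

-33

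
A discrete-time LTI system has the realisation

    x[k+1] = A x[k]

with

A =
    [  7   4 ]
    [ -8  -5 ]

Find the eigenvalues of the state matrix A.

det(zI - A) = z^2 - (tr A)z + det A, with tr A = 7 + (-5) = 2 and det A = 7·(-5) - 4·(-8) = -35 - (-32) = -3.
So p(z) = det(zI - A) = z^2 - 2z - 3.
Factor z^2 - 2z - 3: two numbers with sum 2 and product -3 are 3 and -1, so z^2 - 2z - 3 = (z - 3)(z + 1).
Hence p(z) = (z - 3) (z + 1), with roots -1, 3.

-1, 3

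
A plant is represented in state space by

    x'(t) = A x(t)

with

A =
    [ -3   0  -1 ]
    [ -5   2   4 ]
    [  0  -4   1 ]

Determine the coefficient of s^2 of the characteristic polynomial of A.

0

Expand det(sI - A) for the 3×3 matrix.
p(s) = s^3 + 9s + 74.
(Check: constant term = det(-A) = (-1)^3 det A = 74; coefficient of s^2 = -tr A = 0.)
The coefficient of s^2 is 0.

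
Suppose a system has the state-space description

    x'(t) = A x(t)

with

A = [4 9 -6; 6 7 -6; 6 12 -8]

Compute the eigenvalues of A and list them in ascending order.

-2, 1, 4

det(sI - A) = s^3 - (tr A)s^2 + (M11 + M22 + M33)s - det A, where Mii is the 2×2 principal minor of A obtained by deleting row i and column i.
tr A = 4 + 7 + (-8) = 3; M11 = 7·(-8) - (-6)·12 = -56 - (-72) = 16; M22 = 4·(-8) - (-6)·6 = -32 - (-36) = 4; M33 = 4·7 - 9·6 = 28 - 54 = -26; sum of minors = -6.
det A = 4·(7·(-8) - (-6)·12) - 9·(6·(-8) - (-6)·6) + (-6)·(6·12 - 7·6) = 4·16 - 9·(-12) + (-6)·30 = -8.
So p(s) = det(sI - A) = s^3 - 3s^2 - 6s + 8.
Rational-root test: any integer root divides 8. Testing small divisors, s = 1 works: p(1) = 1 + (-3) + (-6) + 8 = 0, so (s - 1) is a factor.
Dividing, p(s) = (s - 1)(s^2 - 2s - 8).
Factor s^2 - 2s - 8: two numbers with sum 2 and product -8 are 4 and -2, so s^2 - 2s - 8 = (s - 4)(s + 2).
Hence p(s) = (s - 4) (s - 1) (s + 2), with roots -2, 1, 4.
At least one eigenvalue has non-negative real part, so the system is not asymptotically stable.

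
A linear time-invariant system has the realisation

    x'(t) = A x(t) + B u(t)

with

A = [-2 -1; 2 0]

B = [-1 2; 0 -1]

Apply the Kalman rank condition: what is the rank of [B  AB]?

AB = [[2, -3], [-2, 4]]
Controllability matrix C = [B  AB] = [[-1, 2, 2, -3], [0, -1, -2, 4]]
Take the 2×2 submatrix of C formed by columns 1, 2: [[-1, 2], [0, -1]]. Its determinant is (-1)·(-1) - 2·0 = 1 - 0 = 1 ≠ 0.
So rank(C) ≥ 2; since C has 2 rows, rank(C) = 2.
rank(C) = 2 = n, so the pair (A, B) is completely controllable.

2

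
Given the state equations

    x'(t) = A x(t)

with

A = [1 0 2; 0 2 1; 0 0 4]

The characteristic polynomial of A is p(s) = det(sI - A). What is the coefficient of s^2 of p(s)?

Expand det(sI - A) for the 3×3 matrix.
p(s) = s^3 - 7s^2 + 14s - 8.
(Check: constant term = det(-A) = (-1)^3 det A = -8; coefficient of s^2 = -tr A = -7.)
The coefficient of s^2 is -7.

-7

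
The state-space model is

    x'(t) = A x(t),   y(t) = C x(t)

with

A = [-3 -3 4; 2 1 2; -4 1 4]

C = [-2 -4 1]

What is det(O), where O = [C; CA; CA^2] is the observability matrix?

CA = [[-6, 3, -12]]
CA^2 = [[72, 9, -66]]
Observability matrix O = [C; CA; CA^2] = [[-2, -4, 1], [-6, 3, -12], [72, 9, -66]]
Expanding along the first row, det(O) = (-2)·(3·(-66) - (-12)·9) - (-4)·((-6)·(-66) - (-12)·72) + 1·((-6)·9 - 3·72) = (-2)·(-90) - (-4)·1260 + 1·(-270) = 4950
Since det(O) ≠ 0, rank(O) = 3 and the system is completely observable.

4950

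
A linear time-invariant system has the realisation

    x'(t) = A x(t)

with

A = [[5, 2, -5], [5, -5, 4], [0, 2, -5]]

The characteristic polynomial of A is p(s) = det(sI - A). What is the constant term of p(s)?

-85

Expand det(sI - A) for the 3×3 matrix.
p(s) = s^3 + 5s^2 - 43s - 85.
(Check: constant term = det(-A) = (-1)^3 det A = -85; coefficient of s^2 = -tr A = 5.)
The constant term is -85.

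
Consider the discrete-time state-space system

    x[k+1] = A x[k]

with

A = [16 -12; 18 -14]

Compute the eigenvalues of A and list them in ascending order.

det(zI - A) = z^2 - (tr A)z + det A, with tr A = 16 + (-14) = 2 and det A = 16·(-14) - (-12)·18 = -224 - (-216) = -8.
So p(z) = det(zI - A) = z^2 - 2z - 8.
Factor z^2 - 2z - 8: two numbers with sum 2 and product -8 are 4 and -2, so z^2 - 2z - 8 = (z - 4)(z + 2).
Hence p(z) = (z - 4) (z + 2), with roots -2, 4.

-2, 4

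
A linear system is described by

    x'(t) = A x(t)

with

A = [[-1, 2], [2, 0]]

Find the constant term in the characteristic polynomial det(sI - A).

-4

For a 2×2 matrix, det(sI - A) = s^2 - (tr A)s + det A.
tr A = -1, det A = -4.
So p(s) = s^2 + s - 4.
The constant term is -4.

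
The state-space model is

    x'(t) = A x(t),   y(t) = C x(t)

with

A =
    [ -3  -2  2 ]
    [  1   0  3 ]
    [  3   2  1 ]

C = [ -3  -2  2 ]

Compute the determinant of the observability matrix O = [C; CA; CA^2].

0

CA = [[13, 10, -10]]
CA^2 = [[-59, -46, 46]]
Observability matrix O = [C; CA; CA^2] = [[-3, -2, 2], [13, 10, -10], [-59, -46, 46]]
Expanding along the first row, det(O) = (-3)·(10·46 - (-10)·(-46)) - (-2)·(13·46 - (-10)·(-59)) + 2·(13·(-46) - 10·(-59)) = (-3)·0 - (-2)·8 + 2·(-8) = 0
Since det(O) = 0, rank(O) < 3 and the system is not completely observable.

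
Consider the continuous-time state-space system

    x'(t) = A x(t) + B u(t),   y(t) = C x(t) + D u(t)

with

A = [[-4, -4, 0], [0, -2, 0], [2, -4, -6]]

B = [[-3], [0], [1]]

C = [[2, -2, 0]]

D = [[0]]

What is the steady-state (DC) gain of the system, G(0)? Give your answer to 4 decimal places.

G(0) = C(-A)^{-1}B + D = -C A^{-1} B + D.
det A = -48, so A^{-1} = (1/-48)·adj(A) = [[-1/4, 1/2, 0], [0, -1/2, 0], [-1/12, 1/2, -1/6]]
A^{-1} B = [3/4, 0, 1/12]^T
C A^{-1} B = 3/2
G(0) = D - C A^{-1} B = 0 - (3/2) = -3/2 ≈ -1.5000

-1.5000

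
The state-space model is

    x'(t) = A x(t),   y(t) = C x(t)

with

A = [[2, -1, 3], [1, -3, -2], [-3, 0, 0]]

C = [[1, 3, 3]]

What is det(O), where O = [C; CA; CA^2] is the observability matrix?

-479

CA = [[-4, -10, -3]]
CA^2 = [[-9, 34, 8]]
Observability matrix O = [C; CA; CA^2] = [[1, 3, 3], [-4, -10, -3], [-9, 34, 8]]
Expanding along the first row, det(O) = 1·((-10)·8 - (-3)·34) - 3·((-4)·8 - (-3)·(-9)) + 3·((-4)·34 - (-10)·(-9)) = 1·22 - 3·(-59) + 3·(-226) = -479
Since det(O) ≠ 0, rank(O) = 3 and the system is completely observable.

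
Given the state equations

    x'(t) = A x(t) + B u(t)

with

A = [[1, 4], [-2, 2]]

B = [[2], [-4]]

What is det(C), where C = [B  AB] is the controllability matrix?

-80

AB = [[-14], [-12]]
Controllability matrix C = [B  AB] = [[2, -14], [-4, -12]]
det(C) = 2·(-12) - (-14)·(-4) = -24 - 56 = -80
Since det(C) ≠ 0, rank(C) = 2 and the system is completely controllable.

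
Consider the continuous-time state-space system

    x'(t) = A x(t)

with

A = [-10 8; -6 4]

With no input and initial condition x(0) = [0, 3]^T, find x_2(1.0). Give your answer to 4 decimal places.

det(sI - A) = s^2 - (tr A)s + det A, with tr A = (-10) + 4 = -6 and det A = (-10)·4 - 8·(-6) = -40 - (-48) = 8.
So p(s) = det(sI - A) = s^2 + 6s + 8.
Factor s^2 + 6s + 8: two numbers with sum -6 and product 8 are -2 and -4, so s^2 + 6s + 8 = (s + 2)(s + 4).
Hence p(s) = (s + 2) (s + 4), with roots -4, -2.
The eigenvalues -4, -2 are distinct and real, so A is diagonalisable and x(t) = e^{At} x(0) = V diag(e^{λ_i t}) V^{-1} x(0), where the columns of V are the eigenvectors.
λ = -4: A - (-4)I = [[-6, 8], [-6, 8]]. Row 1 gives (-6)·v1 + 8·v2 = 0, so take v_1 = [4, 3]^T.
λ = -2: A - (-2)I = [[-8, 8], [-6, 6]]. Row 1 gives (-8)·v1 + 8·v2 = 0, so take v_2 = [1, 1]^T.
V = [v_1 v_2] = [[4, 1], [3, 1]] has det V = 1, so V^{-1} = adj(V)/det V = [[1, -1], [-3, 4]].
Modal coordinates z(0) = V^{-1} x(0): 1·0 + (-1)·3 = -3; (-3)·0 + 4·3 = 12; so z(0) = [-3, 12]^T.
x_2(t) = Σ_i (v_i)_2 · z_i(0) · e^{λ_i t} (row 2 of V times the modal terms).
x_2(1.0) = 3·(-3)·e^{-4·1.0} + 1·12·e^{-2·1.0} = (-9)·0.018316 + 12·0.135335 = 1.4592.

1.4592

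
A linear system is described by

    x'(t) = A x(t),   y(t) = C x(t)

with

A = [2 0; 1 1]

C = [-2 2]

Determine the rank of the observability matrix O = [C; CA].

CA = [[-2, 2]]
Observability matrix O = [C; CA] = [[-2, 2], [-2, 2]]
Every row of O is a scalar multiple of row 1 = [-2, 2] (multipliers 1, 1), so the rows span a one-dimensional space.
O ≠ 0, hence rank(O) = 1.
rank(O) = 1 < n = 2, so the pair (A, C) is not completely observable.

1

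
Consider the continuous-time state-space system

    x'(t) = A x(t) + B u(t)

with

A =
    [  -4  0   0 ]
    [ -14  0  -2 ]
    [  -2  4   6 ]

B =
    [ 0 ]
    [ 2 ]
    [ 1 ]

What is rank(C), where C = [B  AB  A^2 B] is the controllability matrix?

2

AB = [[0], [-2], [14]]
A^2B = [[0], [-28], [76]]
Controllability matrix C = [B  AB  A^2B] = [[0, 0, 0], [2, -2, -28], [1, 14, 76]]
Row 1 of C is identically zero, so rank(C) ≤ 2.
The 2×2 minor from rows 2, 3, columns 1, 2 is 2·14 - (-2)·1 = 28 - (-2) = 30 ≠ 0, so rank(C) = 2.
rank(C) = 2 < n = 3, so the pair (A, B) is not completely controllable.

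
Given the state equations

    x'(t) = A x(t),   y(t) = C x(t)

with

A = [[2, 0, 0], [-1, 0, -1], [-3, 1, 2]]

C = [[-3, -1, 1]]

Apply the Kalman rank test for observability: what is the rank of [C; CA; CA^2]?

3

CA = [[-8, 1, 3]]
CA^2 = [[-26, 3, 5]]
Observability matrix O = [C; CA; CA^2] = [[-3, -1, 1], [-8, 1, 3], [-26, 3, 5]]
det(O) = (-3)·(1·5 - 3·3) - (-1)·((-8)·5 - 3·(-26)) + 1·((-8)·3 - 1·(-26)) = (-3)·(-4) - (-1)·38 + 1·2 = 52 ≠ 0, so rank(O) = 3.
rank(O) = 3 = n, so the pair (A, C) is completely observable.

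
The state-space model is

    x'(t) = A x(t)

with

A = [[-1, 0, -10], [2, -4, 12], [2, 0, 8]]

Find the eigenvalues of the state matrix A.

det(sI - A) = s^3 - (tr A)s^2 + (M11 + M22 + M33)s - det A, where Mii is the 2×2 principal minor of A obtained by deleting row i and column i.
tr A = (-1) + (-4) + 8 = 3; M11 = (-4)·8 - 12·0 = -32 - 0 = -32; M22 = (-1)·8 - (-10)·2 = -8 - (-20) = 12; M33 = (-1)·(-4) - 0·2 = 4 - 0 = 4; sum of minors = -16.
det A = (-1)·((-4)·8 - 12·0) - 0·(2·8 - 12·2) + (-10)·(2·0 - (-4)·2) = (-1)·(-32) - 0·(-8) + (-10)·8 = -48.
So p(s) = det(sI - A) = s^3 - 3s^2 - 16s + 48.
Rational-root test: any integer root divides 48. Testing small divisors, s = 3 works: p(3) = 27 + (-27) + (-48) + 48 = 0, so (s - 3) is a factor.
Dividing, p(s) = (s - 3)(s^2 - 16).
Factor s^2 - 16: two numbers with sum 0 and product -16 are 4 and -4, so s^2 - 16 = (s - 4)(s + 4).
Hence p(s) = (s - 4) (s - 3) (s + 4), with roots -4, 3, 4.
At least one eigenvalue has non-negative real part, so the system is not asymptotically stable.

-4, 3, 4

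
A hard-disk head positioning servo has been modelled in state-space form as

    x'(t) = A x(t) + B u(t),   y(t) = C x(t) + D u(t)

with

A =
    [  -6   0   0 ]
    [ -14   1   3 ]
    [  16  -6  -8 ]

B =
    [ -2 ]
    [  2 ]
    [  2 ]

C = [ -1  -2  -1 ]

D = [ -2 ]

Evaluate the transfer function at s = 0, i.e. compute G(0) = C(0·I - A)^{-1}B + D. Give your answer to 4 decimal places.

G(0) = C(-A)^{-1}B + D = -C A^{-1} B + D.
det A = -60, so A^{-1} = (1/-60)·adj(A) = [[-1/6, 0, 0], [16/15, -4/5, -3/10], [-17/15, 3/5, 1/10]]
A^{-1} B = [1/3, -13/3, 11/3]^T
C A^{-1} B = 14/3
G(0) = D - C A^{-1} B = -2 - (14/3) = -20/3 ≈ -6.6667

-6.6667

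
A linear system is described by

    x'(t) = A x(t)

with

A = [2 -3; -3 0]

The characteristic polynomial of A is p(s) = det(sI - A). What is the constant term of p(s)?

-9

For a 2×2 matrix, det(sI - A) = s^2 - (tr A)s + det A.
tr A = 2, det A = -9.
So p(s) = s^2 - 2s - 9.
The constant term is -9.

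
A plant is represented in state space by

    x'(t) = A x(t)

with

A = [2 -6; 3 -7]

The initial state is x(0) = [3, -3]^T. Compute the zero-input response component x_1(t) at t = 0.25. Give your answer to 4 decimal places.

det(sI - A) = s^2 - (tr A)s + det A, with tr A = 2 + (-7) = -5 and det A = 2·(-7) - (-6)·3 = -14 - (-18) = 4.
So p(s) = det(sI - A) = s^2 + 5s + 4.
Factor s^2 + 5s + 4: two numbers with sum -5 and product 4 are -1 and -4, so s^2 + 5s + 4 = (s + 1)(s + 4).
Hence p(s) = (s + 1) (s + 4), with roots -4, -1.
The eigenvalues -4, -1 are distinct and real, so A is diagonalisable and x(t) = e^{At} x(0) = V diag(e^{λ_i t}) V^{-1} x(0), where the columns of V are the eigenvectors.
λ = -4: A - (-4)I = [[6, -6], [3, -3]]. Row 1 gives 6·v1 + (-6)·v2 = 0, so take v_1 = [1, 1]^T.
λ = -1: A - (-1)I = [[3, -6], [3, -6]]. Row 1 gives 3·v1 + (-6)·v2 = 0, so take v_2 = [2, 1]^T.
V = [v_1 v_2] = [[1, 2], [1, 1]] has det V = -1, so V^{-1} = adj(V)/det V = [[-1, 2], [1, -1]].
Modal coordinates z(0) = V^{-1} x(0): (-1)·3 + 2·(-3) = -9; 1·3 + (-1)·(-3) = 6; so z(0) = [-9, 6]^T.
x_1(t) = Σ_i (v_i)_1 · z_i(0) · e^{λ_i t} (row 1 of V times the modal terms).
x_1(0.25) = 1·(-9)·e^{-4·0.25} + 2·6·e^{-1·0.25} = (-9)·0.367879 + 12·0.778801 = 6.0347.

6.0347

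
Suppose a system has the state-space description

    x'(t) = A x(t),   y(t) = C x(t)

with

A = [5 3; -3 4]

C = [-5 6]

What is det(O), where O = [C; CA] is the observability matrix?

213

CA = [[-43, 9]]
Observability matrix O = [C; CA] = [[-5, 6], [-43, 9]]
det(O) = (-5)·9 - 6·(-43) = -45 - (-258) = 213
Since det(O) ≠ 0, rank(O) = 2 and the system is completely observable.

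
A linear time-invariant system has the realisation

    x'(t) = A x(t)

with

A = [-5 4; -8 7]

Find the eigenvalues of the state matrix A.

-1, 3

det(sI - A) = s^2 - (tr A)s + det A, with tr A = (-5) + 7 = 2 and det A = (-5)·7 - 4·(-8) = -35 - (-32) = -3.
So p(s) = det(sI - A) = s^2 - 2s - 3.
Factor s^2 - 2s - 3: two numbers with sum 2 and product -3 are 3 and -1, so s^2 - 2s - 3 = (s - 3)(s + 1).
Hence p(s) = (s - 3) (s + 1), with roots -1, 3.
At least one eigenvalue has non-negative real part, so the system is not asymptotically stable.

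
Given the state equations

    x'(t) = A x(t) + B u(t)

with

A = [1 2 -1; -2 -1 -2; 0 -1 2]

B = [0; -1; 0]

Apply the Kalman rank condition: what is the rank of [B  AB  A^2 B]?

AB = [[-2], [1], [1]]
A^2B = [[-1], [1], [1]]
Controllability matrix C = [B  AB  A^2B] = [[0, -2, -1], [-1, 1, 1], [0, 1, 1]]
det(C) = 0·(1·1 - 1·1) - (-2)·((-1)·1 - 1·0) + (-1)·((-1)·1 - 1·0) = 0·0 - (-2)·(-1) + (-1)·(-1) = -1 ≠ 0, so rank(C) = 3.
rank(C) = 3 = n, so the pair (A, B) is completely controllable.

3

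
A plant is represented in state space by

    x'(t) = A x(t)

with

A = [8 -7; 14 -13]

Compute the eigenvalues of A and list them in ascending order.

det(sI - A) = s^2 - (tr A)s + det A, with tr A = 8 + (-13) = -5 and det A = 8·(-13) - (-7)·14 = -104 - (-98) = -6.
So p(s) = det(sI - A) = s^2 + 5s - 6.
Factor s^2 + 5s - 6: two numbers with sum -5 and product -6 are 1 and -6, so s^2 + 5s - 6 = (s - 1)(s + 6).
Hence p(s) = (s - 1) (s + 6), with roots -6, 1.
At least one eigenvalue has non-negative real part, so the system is not asymptotically stable.

-6, 1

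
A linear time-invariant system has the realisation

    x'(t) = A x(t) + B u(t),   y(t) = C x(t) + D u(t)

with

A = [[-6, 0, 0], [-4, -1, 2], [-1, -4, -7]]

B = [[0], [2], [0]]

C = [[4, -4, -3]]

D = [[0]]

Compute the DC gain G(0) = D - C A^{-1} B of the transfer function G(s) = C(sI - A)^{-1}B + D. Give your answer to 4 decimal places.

G(0) = C(-A)^{-1}B + D = -C A^{-1} B + D.
det A = -90, so A^{-1} = (1/-90)·adj(A) = [[-1/6, 0, 0], [1/3, -7/15, -2/15], [-1/6, 4/15, -1/15]]
A^{-1} B = [0, -14/15, 8/15]^T
C A^{-1} B = 32/15
G(0) = D - C A^{-1} B = 0 - (32/15) = -32/15 ≈ -2.1333

-2.1333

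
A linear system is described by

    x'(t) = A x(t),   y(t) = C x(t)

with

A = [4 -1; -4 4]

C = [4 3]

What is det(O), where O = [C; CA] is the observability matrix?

20

CA = [[4, 8]]
Observability matrix O = [C; CA] = [[4, 3], [4, 8]]
det(O) = 4·8 - 3·4 = 32 - 12 = 20
Since det(O) ≠ 0, rank(O) = 2 and the system is completely observable.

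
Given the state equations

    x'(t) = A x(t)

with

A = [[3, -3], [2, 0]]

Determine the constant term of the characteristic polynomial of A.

6

For a 2×2 matrix, det(sI - A) = s^2 - (tr A)s + det A.
tr A = 3, det A = 6.
So p(s) = s^2 - 3s + 6.
The constant term is 6.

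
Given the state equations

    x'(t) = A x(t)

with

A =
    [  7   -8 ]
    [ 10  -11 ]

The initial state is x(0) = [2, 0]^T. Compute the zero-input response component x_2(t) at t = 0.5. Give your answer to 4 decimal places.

det(sI - A) = s^2 - (tr A)s + det A, with tr A = 7 + (-11) = -4 and det A = 7·(-11) - (-8)·10 = -77 - (-80) = 3.
So p(s) = det(sI - A) = s^2 + 4s + 3.
Factor s^2 + 4s + 3: two numbers with sum -4 and product 3 are -1 and -3, so s^2 + 4s + 3 = (s + 1)(s + 3).
Hence p(s) = (s + 1) (s + 3), with roots -3, -1.
The eigenvalues -3, -1 are distinct and real, so A is diagonalisable and x(t) = e^{At} x(0) = V diag(e^{λ_i t}) V^{-1} x(0), where the columns of V are the eigenvectors.
λ = -3: A - (-3)I = [[10, -8], [10, -8]]. Row 1 gives 10·v1 + (-8)·v2 = 0, so take v_1 = [-4, -5]^T.
λ = -1: A - (-1)I = [[8, -8], [10, -10]]. Row 1 gives 8·v1 + (-8)·v2 = 0, so take v_2 = [1, 1]^T.
V = [v_1 v_2] = [[-4, 1], [-5, 1]] has det V = 1, so V^{-1} = adj(V)/det V = [[1, -1], [5, -4]].
Modal coordinates z(0) = V^{-1} x(0): 1·2 + (-1)·0 = 2; 5·2 + (-4)·0 = 10; so z(0) = [2, 10]^T.
x_2(t) = Σ_i (v_i)_2 · z_i(0) · e^{λ_i t} (row 2 of V times the modal terms).
x_2(0.5) = (-5)·2·e^{-3·0.5} + 1·10·e^{-1·0.5} = (-10)·0.223130 + 10·0.606531 = 3.8340.

3.8340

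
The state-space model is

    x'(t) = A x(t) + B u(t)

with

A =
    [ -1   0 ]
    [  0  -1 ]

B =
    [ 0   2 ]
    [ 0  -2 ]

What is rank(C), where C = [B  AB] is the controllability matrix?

AB = [[0, -2], [0, 2]]
Controllability matrix C = [B  AB] = [[0, 2, 0, -2], [0, -2, 0, 2]]
Every column of C is a scalar multiple of column 2 = [2, -2] (multipliers 0, 1, 0, -1), so the columns span a one-dimensional space.
C ≠ 0, hence rank(C) = 1.
rank(C) = 1 < n = 2, so the pair (A, B) is not completely controllable.

1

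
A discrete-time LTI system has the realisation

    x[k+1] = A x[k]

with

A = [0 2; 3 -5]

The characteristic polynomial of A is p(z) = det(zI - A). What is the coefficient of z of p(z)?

5

For a 2×2 matrix, det(zI - A) = z^2 - (tr A)z + det A.
tr A = -5, det A = -6.
So p(z) = z^2 + 5z - 6.
The coefficient of z is 5.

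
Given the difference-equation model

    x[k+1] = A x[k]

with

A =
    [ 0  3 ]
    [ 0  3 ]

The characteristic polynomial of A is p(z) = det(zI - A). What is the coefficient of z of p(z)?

For a 2×2 matrix, det(zI - A) = z^2 - (tr A)z + det A.
tr A = 3, det A = 0.
So p(z) = z^2 - 3z.
The coefficient of z is -3.

-3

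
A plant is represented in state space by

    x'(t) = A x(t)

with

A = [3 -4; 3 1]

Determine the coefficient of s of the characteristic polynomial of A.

-4

For a 2×2 matrix, det(sI - A) = s^2 - (tr A)s + det A.
tr A = 4, det A = 15.
So p(s) = s^2 - 4s + 15.
The coefficient of s is -4.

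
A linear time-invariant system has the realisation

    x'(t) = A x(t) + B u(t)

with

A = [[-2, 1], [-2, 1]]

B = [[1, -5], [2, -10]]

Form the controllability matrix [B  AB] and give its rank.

AB = [[0, 0], [0, 0]]
Controllability matrix C = [B  AB] = [[1, -5, 0, 0], [2, -10, 0, 0]]
Every column of C is a scalar multiple of column 1 = [1, 2] (multipliers 1, -5, 0, 0), so the columns span a one-dimensional space.
C ≠ 0, hence rank(C) = 1.
rank(C) = 1 < n = 2, so the pair (A, B) is not completely controllable.

1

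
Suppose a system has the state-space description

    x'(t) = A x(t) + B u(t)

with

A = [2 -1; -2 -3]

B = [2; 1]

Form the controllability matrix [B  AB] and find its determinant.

-17

AB = [[3], [-7]]
Controllability matrix C = [B  AB] = [[2, 3], [1, -7]]
det(C) = 2·(-7) - 3·1 = -14 - 3 = -17
Since det(C) ≠ 0, rank(C) = 2 and the system is completely controllable.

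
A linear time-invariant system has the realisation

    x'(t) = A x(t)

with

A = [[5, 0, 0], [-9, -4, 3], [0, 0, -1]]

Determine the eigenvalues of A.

-4, -1, 5

det(sI - A) = s^3 - (tr A)s^2 + (M11 + M22 + M33)s - det A, where Mii is the 2×2 principal minor of A obtained by deleting row i and column i.
tr A = 5 + (-4) + (-1) = 0; M11 = (-4)·(-1) - 3·0 = 4 - 0 = 4; M22 = 5·(-1) - 0·0 = -5 - 0 = -5; M33 = 5·(-4) - 0·(-9) = -20 - 0 = -20; sum of minors = -21.
det A = 5·((-4)·(-1) - 3·0) - 0·((-9)·(-1) - 3·0) + 0·((-9)·0 - (-4)·0) = 5·4 - 0·9 + 0·0 = 20.
So p(s) = det(sI - A) = s^3 - 21s - 20.
Rational-root test: any integer root divides -20. Testing small divisors, s = -1 works: p(-1) = -1 + 0 + 21 + (-20) = 0, so (s + 1) is a factor.
Dividing, p(s) = (s + 1)(s^2 - s - 20).
Factor s^2 - s - 20: two numbers with sum 1 and product -20 are 5 and -4, so s^2 - s - 20 = (s - 5)(s + 4).
Hence p(s) = (s - 5) (s + 1) (s + 4), with roots -4, -1, 5.
At least one eigenvalue has non-negative real part, so the system is not asymptotically stable.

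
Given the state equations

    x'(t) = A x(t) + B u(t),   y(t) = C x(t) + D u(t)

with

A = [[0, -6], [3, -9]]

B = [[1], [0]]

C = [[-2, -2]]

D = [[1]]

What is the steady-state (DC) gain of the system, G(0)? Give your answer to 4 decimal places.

G(0) = C(-A)^{-1}B + D = -C A^{-1} B + D.
det A = 18, so A^{-1} = (1/18)·adj(A) = [[-1/2, 1/3], [-1/6, 0]]
A^{-1} B = [-1/2, -1/6]^T
C A^{-1} B = 4/3
G(0) = D - C A^{-1} B = 1 - (4/3) = -1/3 ≈ -0.3333

-0.3333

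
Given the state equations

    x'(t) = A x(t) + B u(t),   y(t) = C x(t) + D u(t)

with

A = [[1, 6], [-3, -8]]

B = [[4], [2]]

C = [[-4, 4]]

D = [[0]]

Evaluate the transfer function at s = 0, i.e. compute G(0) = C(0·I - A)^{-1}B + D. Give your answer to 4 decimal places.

-23.2000

G(0) = C(-A)^{-1}B + D = -C A^{-1} B + D.
det A = 10, so A^{-1} = (1/10)·adj(A) = [[-4/5, -3/5], [3/10, 1/10]]
A^{-1} B = [-22/5, 7/5]^T
C A^{-1} B = 116/5
G(0) = D - C A^{-1} B = 0 - (116/5) = -116/5 ≈ -23.2000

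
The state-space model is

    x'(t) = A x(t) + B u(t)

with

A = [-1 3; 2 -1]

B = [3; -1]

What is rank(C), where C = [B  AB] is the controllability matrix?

2

AB = [[-6], [7]]
Controllability matrix C = [B  AB] = [[3, -6], [-1, 7]]
det(C) = 3·7 - (-6)·(-1) = 21 - 6 = 15 ≠ 0, so rank(C) = 2.
rank(C) = 2 = n, so the pair (A, B) is completely controllable.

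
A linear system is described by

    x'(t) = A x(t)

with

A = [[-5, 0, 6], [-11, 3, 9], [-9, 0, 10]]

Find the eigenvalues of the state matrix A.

det(sI - A) = s^3 - (tr A)s^2 + (M11 + M22 + M33)s - det A, where Mii is the 2×2 principal minor of A obtained by deleting row i and column i.
tr A = (-5) + 3 + 10 = 8; M11 = 3·10 - 9·0 = 30 - 0 = 30; M22 = (-5)·10 - 6·(-9) = -50 - (-54) = 4; M33 = (-5)·3 - 0·(-11) = -15 - 0 = -15; sum of minors = 19.
det A = (-5)·(3·10 - 9·0) - 0·((-11)·10 - 9·(-9)) + 6·((-11)·0 - 3·(-9)) = (-5)·30 - 0·(-29) + 6·27 = 12.
So p(s) = det(sI - A) = s^3 - 8s^2 + 19s - 12.
Rational-root test: any integer root divides -12. Testing small divisors, s = 1 works: p(1) = 1 + (-8) + 19 + (-12) = 0, so (s - 1) is a factor.
Dividing, p(s) = (s - 1)(s^2 - 7s + 12).
Factor s^2 - 7s + 12: two numbers with sum 7 and product 12 are 4 and 3, so s^2 - 7s + 12 = (s - 4)(s - 3).
Hence p(s) = (s - 4) (s - 3) (s - 1), with roots 1, 3, 4.
At least one eigenvalue has non-negative real part, so the system is not asymptotically stable.

1, 3, 4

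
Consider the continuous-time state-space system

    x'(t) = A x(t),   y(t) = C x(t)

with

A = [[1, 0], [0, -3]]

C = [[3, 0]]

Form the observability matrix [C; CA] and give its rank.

CA = [[3, 0]]
Observability matrix O = [C; CA] = [[3, 0], [3, 0]]
Every row of O is a scalar multiple of row 1 = [3, 0] (multipliers 1, 1), so the rows span a one-dimensional space.
O ≠ 0, hence rank(O) = 1.
rank(O) = 1 < n = 2, so the pair (A, C) is not completely observable.

1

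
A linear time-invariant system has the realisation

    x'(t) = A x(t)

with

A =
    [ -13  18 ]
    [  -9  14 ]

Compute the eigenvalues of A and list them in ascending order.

-4, 5

det(sI - A) = s^2 - (tr A)s + det A, with tr A = (-13) + 14 = 1 and det A = (-13)·14 - 18·(-9) = -182 - (-162) = -20.
So p(s) = det(sI - A) = s^2 - s - 20.
Factor s^2 - s - 20: two numbers with sum 1 and product -20 are 5 and -4, so s^2 - s - 20 = (s - 5)(s + 4).
Hence p(s) = (s - 5) (s + 4), with roots -4, 5.
At least one eigenvalue has non-negative real part, so the system is not asymptotically stable.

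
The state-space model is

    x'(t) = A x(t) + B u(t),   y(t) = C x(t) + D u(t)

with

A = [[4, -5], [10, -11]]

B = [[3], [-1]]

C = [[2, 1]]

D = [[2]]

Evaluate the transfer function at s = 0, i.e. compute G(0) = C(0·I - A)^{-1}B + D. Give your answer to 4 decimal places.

G(0) = C(-A)^{-1}B + D = -C A^{-1} B + D.
det A = 6, so A^{-1} = (1/6)·adj(A) = [[-11/6, 5/6], [-5/3, 2/3]]
A^{-1} B = [-19/3, -17/3]^T
C A^{-1} B = -55/3
G(0) = D - C A^{-1} B = 2 - (-55/3) = 61/3 ≈ 20.3333

20.3333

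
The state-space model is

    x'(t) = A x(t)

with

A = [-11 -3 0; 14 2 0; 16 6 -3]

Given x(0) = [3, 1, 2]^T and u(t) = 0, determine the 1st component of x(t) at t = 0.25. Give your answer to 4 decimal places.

-0.8494

det(sI - A) = s^3 - (tr A)s^2 + (M11 + M22 + M33)s - det A, where Mii is the 2×2 principal minor of A obtained by deleting row i and column i.
tr A = (-11) + 2 + (-3) = -12; M11 = 2·(-3) - 0·6 = -6 - 0 = -6; M22 = (-11)·(-3) - 0·16 = 33 - 0 = 33; M33 = (-11)·2 - (-3)·14 = -22 - (-42) = 20; sum of minors = 47.
det A = (-11)·(2·(-3) - 0·6) - (-3)·(14·(-3) - 0·16) + 0·(14·6 - 2·16) = (-11)·(-6) - (-3)·(-42) + 0·52 = -60.
So p(s) = det(sI - A) = s^3 + 12s^2 + 47s + 60.
Rational-root test: any integer root divides 60. Testing small divisors, s = -3 works: p(-3) = -27 + 108 + (-141) + 60 = 0, so (s + 3) is a factor.
Dividing, p(s) = (s + 3)(s^2 + 9s + 20).
Factor s^2 + 9s + 20: two numbers with sum -9 and product 20 are -4 and -5, so s^2 + 9s + 20 = (s + 4)(s + 5).
Hence p(s) = (s + 3) (s + 4) (s + 5), with roots -5, -4, -3.
The eigenvalues -5, -4, -3 are distinct and real, so A is diagonalisable and x(t) = e^{At} x(0) = V diag(e^{λ_i t}) V^{-1} x(0), where the columns of V are the eigenvectors.
λ = -5: A - (-5)I = [[-6, -3, 0], [14, 7, 0], [16, 6, 2]]. v must be orthogonal to every row; (row 1) × (row 3) = [-6, 12, 12], so take v_1 = [-1, 2, 2]^T.
λ = -4: A - (-4)I = [[-7, -3, 0], [14, 6, 0], [16, 6, 1]]. v must be orthogonal to every row; (row 1) × (row 3) = [-3, 7, 6], so take v_2 = [3, -7, -6]^T.
λ = -3: A - (-3)I = [[-8, -3, 0], [14, 5, 0], [16, 6, 0]]. v must be orthogonal to every row; (row 1) × (row 2) = [0, 0, 2], so take v_3 = [0, 0, 1]^T.
V = [v_1 v_2 v_3] = [[-1, 3, 0], [2, -7, 0], [2, -6, 1]] has det V = 1, so V^{-1} = adj(V)/det V = [[-7, -3, 0], [-2, -1, 0], [2, 0, 1]].
Modal coordinates z(0) = V^{-1} x(0): (-7)·3 + (-3)·1 + 0·2 = -24; (-2)·3 + (-1)·1 + 0·2 = -7; 2·3 + 0·1 + 1·2 = 8; so z(0) = [-24, -7, 8]^T.
x_1(t) = Σ_i (v_i)_1 · z_i(0) · e^{λ_i t} (row 1 of V times the modal terms).
x_1(0.25) = (-1)·(-24)·e^{-5·0.25} + 3·(-7)·e^{-4·0.25} + 0·8·e^{-3·0.25} = 24·0.28650480 + (-21)·0.36787944 + 0·0.47236655 = -0.8494.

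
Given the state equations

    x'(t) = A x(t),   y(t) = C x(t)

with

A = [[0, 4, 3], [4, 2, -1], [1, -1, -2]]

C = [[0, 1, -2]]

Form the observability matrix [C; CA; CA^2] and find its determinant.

165

CA = [[2, 4, 3]]
CA^2 = [[19, 13, -4]]
Observability matrix O = [C; CA; CA^2] = [[0, 1, -2], [2, 4, 3], [19, 13, -4]]
Expanding along the first row, det(O) = 0·(4·(-4) - 3·13) - 1·(2·(-4) - 3·19) + (-2)·(2·13 - 4·19) = 0·(-55) - 1·(-65) + (-2)·(-50) = 165
Since det(O) ≠ 0, rank(O) = 3 and the system is completely observable.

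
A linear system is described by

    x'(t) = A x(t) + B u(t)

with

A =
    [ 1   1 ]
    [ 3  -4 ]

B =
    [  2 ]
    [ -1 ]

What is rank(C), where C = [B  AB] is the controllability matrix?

AB = [[1], [10]]
Controllability matrix C = [B  AB] = [[2, 1], [-1, 10]]
det(C) = 2·10 - 1·(-1) = 20 - (-1) = 21 ≠ 0, so rank(C) = 2.
rank(C) = 2 = n, so the pair (A, B) is completely controllable.

2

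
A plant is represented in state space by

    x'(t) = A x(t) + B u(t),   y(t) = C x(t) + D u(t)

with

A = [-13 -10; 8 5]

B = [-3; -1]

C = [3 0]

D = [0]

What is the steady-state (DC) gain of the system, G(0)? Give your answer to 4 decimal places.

5.0000

G(0) = C(-A)^{-1}B + D = -C A^{-1} B + D.
det A = 15, so A^{-1} = (1/15)·adj(A) = [[1/3, 2/3], [-8/15, -13/15]]
A^{-1} B = [-5/3, 37/15]^T
C A^{-1} B = -5
G(0) = D - C A^{-1} B = 0 - (-5) = 5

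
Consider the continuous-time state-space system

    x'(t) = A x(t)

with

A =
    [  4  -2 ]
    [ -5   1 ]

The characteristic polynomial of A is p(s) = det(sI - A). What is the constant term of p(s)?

For a 2×2 matrix, det(sI - A) = s^2 - (tr A)s + det A.
tr A = 5, det A = -6.
So p(s) = s^2 - 5s - 6.
The constant term is -6.

-6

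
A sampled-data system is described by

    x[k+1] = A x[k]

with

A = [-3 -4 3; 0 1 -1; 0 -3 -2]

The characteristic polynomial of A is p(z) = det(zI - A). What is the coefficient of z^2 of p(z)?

4

Expand det(zI - A) for the 3×3 matrix.
p(z) = z^3 + 4z^2 - 2z - 15.
(Check: constant term = det(-A) = (-1)^3 det A = -15; coefficient of z^2 = -tr A = 4.)
The coefficient of z^2 is 4.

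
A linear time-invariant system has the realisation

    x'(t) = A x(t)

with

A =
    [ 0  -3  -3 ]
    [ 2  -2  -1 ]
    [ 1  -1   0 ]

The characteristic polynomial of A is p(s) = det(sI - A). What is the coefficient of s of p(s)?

Expand det(sI - A) for the 3×3 matrix.
p(s) = s^3 + 2s^2 + 8s - 3.
(Check: constant term = det(-A) = (-1)^3 det A = -3; coefficient of s^2 = -tr A = 2.)
The coefficient of s is 8.

8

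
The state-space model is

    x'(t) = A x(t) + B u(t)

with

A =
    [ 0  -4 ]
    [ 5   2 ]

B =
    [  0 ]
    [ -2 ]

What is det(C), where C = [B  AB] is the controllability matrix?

16

AB = [[8], [-4]]
Controllability matrix C = [B  AB] = [[0, 8], [-2, -4]]
det(C) = 0·(-4) - 8·(-2) = 0 - (-16) = 16
Since det(C) ≠ 0, rank(C) = 2 and the system is completely controllable.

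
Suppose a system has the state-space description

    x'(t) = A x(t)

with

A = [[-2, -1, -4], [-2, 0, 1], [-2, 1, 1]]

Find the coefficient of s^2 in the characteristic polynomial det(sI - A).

Expand det(sI - A) for the 3×3 matrix.
p(s) = s^3 + s^2 - 13s - 10.
(Check: constant term = det(-A) = (-1)^3 det A = -10; coefficient of s^2 = -tr A = 1.)
The coefficient of s^2 is 1.

1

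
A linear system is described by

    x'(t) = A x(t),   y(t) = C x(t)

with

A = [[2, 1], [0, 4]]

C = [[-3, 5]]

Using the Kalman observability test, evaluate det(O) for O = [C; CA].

-21

CA = [[-6, 17]]
Observability matrix O = [C; CA] = [[-3, 5], [-6, 17]]
det(O) = (-3)·17 - 5·(-6) = -51 - (-30) = -21
Since det(O) ≠ 0, rank(O) = 2 and the system is completely observable.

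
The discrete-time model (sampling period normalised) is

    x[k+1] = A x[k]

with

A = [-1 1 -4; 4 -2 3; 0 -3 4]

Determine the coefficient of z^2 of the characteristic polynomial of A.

-1

Expand det(zI - A) for the 3×3 matrix.
p(z) = z^3 - z^2 - 5z - 31.
(Check: constant term = det(-A) = (-1)^3 det A = -31; coefficient of z^2 = -tr A = -1.)
The coefficient of z^2 is -1.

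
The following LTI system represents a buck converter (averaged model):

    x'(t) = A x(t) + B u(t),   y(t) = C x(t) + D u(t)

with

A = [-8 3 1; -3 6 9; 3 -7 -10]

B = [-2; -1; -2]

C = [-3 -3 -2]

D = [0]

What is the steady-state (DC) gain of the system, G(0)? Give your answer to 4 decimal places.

G(0) = C(-A)^{-1}B + D = -C A^{-1} B + D.
det A = -30, so A^{-1} = (1/-30)·adj(A) = [[-1/10, -23/30, -7/10], [1/10, -77/30, -23/10], [-1/10, 47/30, 13/10]]
A^{-1} B = [71/30, 209/30, -119/30]^T
C A^{-1} B = -301/15
G(0) = D - C A^{-1} B = 0 - (-301/15) = 301/15 ≈ 20.0667

20.0667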